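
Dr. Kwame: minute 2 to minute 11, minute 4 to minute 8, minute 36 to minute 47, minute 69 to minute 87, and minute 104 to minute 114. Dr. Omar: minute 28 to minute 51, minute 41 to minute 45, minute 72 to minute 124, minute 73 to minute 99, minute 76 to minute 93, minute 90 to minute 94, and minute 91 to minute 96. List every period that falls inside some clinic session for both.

minute 36 to minute 47, minute 72 to minute 87, minute 104 to minute 114

First set merges to minute 2 to minute 11, minute 36 to minute 47, minute 69 to minute 87, minute 104 to minute 114.
Second set merges to minute 28 to minute 51, minute 72 to minute 124.
minute 2 to minute 11 falls entirely outside B.
minute 36 to minute 47 overlaps B on minute 36 to minute 47.
minute 69 to minute 87 overlaps B on minute 72 to minute 87.
minute 104 to minute 114 overlaps B on minute 104 to minute 114.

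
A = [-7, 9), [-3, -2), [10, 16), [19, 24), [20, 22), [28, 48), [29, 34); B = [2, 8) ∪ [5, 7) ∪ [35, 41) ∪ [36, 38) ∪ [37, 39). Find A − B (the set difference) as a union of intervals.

A, merged: [-7, 9), [10, 16), [19, 24), [28, 48).
B, merged: [2, 8), [35, 41).
[-7, 9) minus B → [-7, 2), [8, 9).
[10, 16): no B overlap → unchanged.
[19, 24): no B overlap → unchanged.
[28, 48) minus B → [28, 35), [41, 48).

[-7, 2) ∪ [8, 9) ∪ [10, 16) ∪ [19, 24) ∪ [28, 35) ∪ [41, 48)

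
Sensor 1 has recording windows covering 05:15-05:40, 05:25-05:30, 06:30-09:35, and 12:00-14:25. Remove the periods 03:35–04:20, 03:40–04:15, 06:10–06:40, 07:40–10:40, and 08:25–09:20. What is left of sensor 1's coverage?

A, merged: 05:15–05:40, 06:30–09:35, 12:00–14:25.
B, merged: 03:35–04:20, 06:10–06:40, 07:40–10:40.
05:15–05:40 is untouched.
06:30–09:35 with B removed leaves 06:40–07:40.
12:00–14:25 is untouched.

05:15–05:40, 06:40–07:40, 12:00–14:25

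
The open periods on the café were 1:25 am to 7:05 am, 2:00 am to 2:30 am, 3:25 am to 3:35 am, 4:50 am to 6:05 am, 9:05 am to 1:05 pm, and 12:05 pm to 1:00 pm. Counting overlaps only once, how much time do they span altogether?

9 h 40 min

Merged: 1:25 am–7:05 am, 9:05 am–1:05 pm.
Lengths: 5 h 40 min + 4 h = 9 h 40 min.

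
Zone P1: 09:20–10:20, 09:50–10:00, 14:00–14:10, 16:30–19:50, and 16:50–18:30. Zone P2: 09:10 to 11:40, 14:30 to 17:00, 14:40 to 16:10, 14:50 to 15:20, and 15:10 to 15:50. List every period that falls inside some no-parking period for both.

09:20–10:20, 16:30–17:00

First set merges to 09:20–10:20, 14:00–14:10, 16:30–19:50.
Second set merges to 09:10–11:40, 14:30–17:00.
09:20–10:20 overlaps B on 09:20–10:20.
14:00–14:10 falls entirely outside B.
16:30–19:50 overlaps B on 16:30–17:00.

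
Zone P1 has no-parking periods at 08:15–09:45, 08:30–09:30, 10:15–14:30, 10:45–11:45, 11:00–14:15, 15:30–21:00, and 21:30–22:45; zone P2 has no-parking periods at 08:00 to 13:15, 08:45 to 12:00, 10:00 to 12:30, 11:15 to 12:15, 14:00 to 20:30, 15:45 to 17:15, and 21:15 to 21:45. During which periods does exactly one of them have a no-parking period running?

Merge the first list: 08:15-09:45, 10:15-14:30, 15:30-21:00, 21:30-22:45.
Merge the second list: 08:00-13:15, 14:00-20:30, 21:15-21:45.
Only in the first: 13:15-14:00, 20:30-21:00, 21:45-22:45.
Only in the second: 08:00-08:15, 09:45-10:15, 14:30-15:30, 21:15-21:30.
Together these are the periods covered by exactly one.

08:00-08:15, 09:45-10:15, 13:15-14:00, 14:30-15:30, 20:30-21:00, 21:15-21:30, 21:45-22:45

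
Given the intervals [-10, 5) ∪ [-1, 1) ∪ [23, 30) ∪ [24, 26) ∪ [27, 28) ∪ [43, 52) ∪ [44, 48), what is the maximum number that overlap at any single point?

2

At -1, 2 of the intervals are simultaneously active.
No point has more.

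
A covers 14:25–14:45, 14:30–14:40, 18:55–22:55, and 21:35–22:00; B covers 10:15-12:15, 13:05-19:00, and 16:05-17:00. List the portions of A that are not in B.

19:00–22:55

Merge the first list: 14:25–14:45, 18:55–22:55.
Merge the second list: 10:15–12:15, 13:05–19:00.
14:25–14:45: entirely removed.
18:55–22:55 \ B = 19:00–22:55.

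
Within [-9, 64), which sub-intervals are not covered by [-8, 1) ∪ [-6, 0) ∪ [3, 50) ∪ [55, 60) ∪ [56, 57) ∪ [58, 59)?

After merging, the occupied span is [-8, 1), [3, 50), [55, 60).
Gaps within [-9, 64): [-9, -8), [1, 3), [50, 55), [60, 64).

[-9, -8) ∪ [1, 3) ∪ [50, 55) ∪ [60, 64)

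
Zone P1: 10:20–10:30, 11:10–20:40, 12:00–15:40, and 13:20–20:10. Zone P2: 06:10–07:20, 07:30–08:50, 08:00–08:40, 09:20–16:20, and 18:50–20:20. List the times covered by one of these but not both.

06:10-07:20, 07:30-08:50, 09:20-10:20, 10:30-11:10, 16:20-18:50, 20:20-20:40

Merge the first list: 10:20-10:30, 11:10-20:40.
Merge the second list: 06:10-07:20, 07:30-08:50, 09:20-16:20, 18:50-20:20.
Only in the first: 16:20-18:50, 20:20-20:40.
Only in the second: 06:10-07:20, 07:30-08:50, 09:20-10:20, 10:30-11:10.
Together these are the periods covered by exactly one.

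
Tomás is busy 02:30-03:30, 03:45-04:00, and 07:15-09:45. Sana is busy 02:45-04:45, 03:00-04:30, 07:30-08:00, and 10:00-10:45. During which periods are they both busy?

02:45–03:30, 03:45–04:00, 07:30–08:00

B, merged: 02:45–04:45, 07:30–08:00, 10:00–10:45.
02:30–03:30 overlaps B on 02:45–03:30.
03:45–04:00 overlaps B on 03:45–04:00.
07:15–09:45 overlaps B on 07:30–08:00.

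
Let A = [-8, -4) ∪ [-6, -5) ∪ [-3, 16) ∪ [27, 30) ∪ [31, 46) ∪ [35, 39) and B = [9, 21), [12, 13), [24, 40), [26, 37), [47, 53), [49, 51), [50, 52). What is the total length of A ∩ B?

19

Merge the first list: [-8, -4), [-3, 16), [27, 30), [31, 46).
Merge the second list: [9, 21), [24, 40), [47, 53).
A ∩ B = [9, 16), [27, 30), [31, 40).
Total: 7 + 3 + 9 = 19.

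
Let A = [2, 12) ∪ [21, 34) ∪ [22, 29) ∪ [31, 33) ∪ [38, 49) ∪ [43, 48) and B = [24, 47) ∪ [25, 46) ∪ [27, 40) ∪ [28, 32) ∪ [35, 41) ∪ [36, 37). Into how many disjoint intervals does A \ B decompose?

3

A, merged: [2, 12), [21, 34), [38, 49).
B, merged: [24, 47).
A \ B = [2, 12), [21, 24), [47, 49).
That is 3 disjoint pieces.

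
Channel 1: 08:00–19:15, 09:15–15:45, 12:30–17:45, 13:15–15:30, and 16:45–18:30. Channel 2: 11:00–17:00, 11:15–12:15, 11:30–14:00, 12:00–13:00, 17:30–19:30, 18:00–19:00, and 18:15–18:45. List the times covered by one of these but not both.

08:00–11:00, 17:00–17:30, 19:15–19:30

First set merges to 08:00–19:15.
Second set merges to 11:00–17:00, 17:30–19:30.
A but not B: 08:00–11:00, 17:00–17:30.
B but not A: 19:15–19:30.
Combining gives A △ B.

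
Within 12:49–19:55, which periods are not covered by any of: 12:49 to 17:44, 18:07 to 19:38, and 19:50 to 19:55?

Covered (merged): 12:49–17:44, 18:07–19:38, 19:50–19:55.
Uncovered inside 12:49–19:55: 17:44–18:07, 19:38–19:50.

17:44–18:07, 19:38–19:50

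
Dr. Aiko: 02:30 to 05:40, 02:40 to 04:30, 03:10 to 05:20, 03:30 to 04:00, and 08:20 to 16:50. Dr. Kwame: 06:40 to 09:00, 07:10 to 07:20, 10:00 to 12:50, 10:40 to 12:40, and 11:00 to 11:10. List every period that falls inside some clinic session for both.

A, merged: 02:30–05:40, 08:20–16:50.
B, merged: 06:40–09:00, 10:00–12:50.
02:30–05:40: no overlap with the second set.
08:20–16:50 meets the second set on 08:20–09:00, 10:00–12:50.

08:20–09:00, 10:00–12:50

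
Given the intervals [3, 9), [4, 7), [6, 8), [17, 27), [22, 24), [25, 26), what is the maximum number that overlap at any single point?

Walk the sorted start/end points keeping a running depth.
The depth first hits 3 at 6.

3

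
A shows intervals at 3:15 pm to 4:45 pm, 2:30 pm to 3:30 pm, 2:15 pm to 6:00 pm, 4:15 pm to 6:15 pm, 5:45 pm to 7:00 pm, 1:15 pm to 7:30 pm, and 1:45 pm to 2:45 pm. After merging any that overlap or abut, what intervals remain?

1:15 pm–7:30 pm

Sort by start: 1:15 pm–7:30 pm, 1:45 pm–2:45 pm, 2:15 pm–6:00 pm, 2:30 pm–3:30 pm, 3:15 pm–4:45 pm, 4:15 pm–6:15 pm, 5:45 pm–7:00 pm.
1:45 pm–2:45 pm overlaps/touches 1:15 pm–7:30 pm → extend to 1:15 pm–7:30 pm.
2:15 pm–6:00 pm overlaps/touches 1:15 pm–7:30 pm → extend to 1:15 pm–7:30 pm.
2:30 pm–3:30 pm overlaps/touches 1:15 pm–7:30 pm → extend to 1:15 pm–7:30 pm.
3:15 pm–4:45 pm overlaps/touches 1:15 pm–7:30 pm → extend to 1:15 pm–7:30 pm.
4:15 pm–6:15 pm overlaps/touches 1:15 pm–7:30 pm → extend to 1:15 pm–7:30 pm.
5:45 pm–7:00 pm overlaps/touches 1:15 pm–7:30 pm → extend to 1:15 pm–7:30 pm.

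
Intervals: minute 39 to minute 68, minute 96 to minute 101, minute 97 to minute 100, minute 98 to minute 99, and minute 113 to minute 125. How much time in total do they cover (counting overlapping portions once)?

46 minutes

Merged: minute 39 to minute 68, minute 96 to minute 101, minute 113 to minute 125.
Lengths: 29 minutes + 5 minutes + 12 minutes = 46 minutes.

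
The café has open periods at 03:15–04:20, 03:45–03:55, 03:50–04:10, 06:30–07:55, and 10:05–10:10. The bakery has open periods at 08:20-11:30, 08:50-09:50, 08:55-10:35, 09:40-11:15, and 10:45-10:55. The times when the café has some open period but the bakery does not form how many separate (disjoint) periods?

2

Merge the first list: 03:15–04:20, 06:30–07:55, 10:05–10:10.
Merge the second list: 08:20–11:30.
A \ B = 03:15–04:20, 06:30–07:55.
That is 2 disjoint pieces.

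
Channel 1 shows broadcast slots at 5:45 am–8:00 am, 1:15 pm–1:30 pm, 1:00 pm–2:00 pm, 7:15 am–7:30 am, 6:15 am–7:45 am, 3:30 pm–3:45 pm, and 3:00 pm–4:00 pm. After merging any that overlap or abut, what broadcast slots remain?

5:45 am–8:00 am, 1:00 pm–2:00 pm, 3:00 pm–4:00 pm

Sort by start: 5:45 am–8:00 am, 6:15 am–7:45 am, 7:15 am–7:30 am, 1:00 pm–2:00 pm, 1:15 pm–1:30 pm, 3:00 pm–4:00 pm, 3:30 pm–3:45 pm.
6:15 am–7:45 am overlaps/touches 5:45 am–8:00 am → extend to 5:45 am–8:00 am.
7:15 am–7:30 am overlaps/touches 5:45 am–8:00 am → extend to 5:45 am–8:00 am.
1:00 pm–2:00 pm is disjoint → start new block.
1:15 pm–1:30 pm overlaps/touches 1:00 pm–2:00 pm → extend to 1:00 pm–2:00 pm.
3:00 pm–4:00 pm is disjoint → start new block.
3:30 pm–3:45 pm overlaps/touches 3:00 pm–4:00 pm → extend to 3:00 pm–4:00 pm.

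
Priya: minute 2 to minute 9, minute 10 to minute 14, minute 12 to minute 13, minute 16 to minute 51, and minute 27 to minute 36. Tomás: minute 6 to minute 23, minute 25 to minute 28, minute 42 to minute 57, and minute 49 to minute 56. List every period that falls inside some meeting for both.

Merge the first list: minute 2 to minute 9, minute 10 to minute 14, minute 16 to minute 51.
Merge the second list: minute 6 to minute 23, minute 25 to minute 28, minute 42 to minute 57.
minute 2 to minute 9 meets the second set on minute 6 to minute 9.
minute 10 to minute 14 meets the second set on minute 10 to minute 14.
minute 16 to minute 51 meets the second set on minute 16 to minute 23, minute 25 to minute 28, minute 42 to minute 51.

minute 6 to minute 9, minute 10 to minute 14, minute 16 to minute 23, minute 25 to minute 28, minute 42 to minute 51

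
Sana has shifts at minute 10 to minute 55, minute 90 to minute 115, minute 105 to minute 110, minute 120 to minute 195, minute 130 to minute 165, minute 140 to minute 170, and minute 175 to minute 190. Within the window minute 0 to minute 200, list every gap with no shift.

After merging, the occupied span is minute 10 to minute 55, minute 90 to minute 115, minute 120 to minute 195.
Uncovered inside minute 0 to minute 200: minute 0 to minute 10, minute 55 to minute 90, minute 115 to minute 120, minute 195 to minute 200.

minute 0 to minute 10, minute 55 to minute 90, minute 115 to minute 120, minute 195 to minute 200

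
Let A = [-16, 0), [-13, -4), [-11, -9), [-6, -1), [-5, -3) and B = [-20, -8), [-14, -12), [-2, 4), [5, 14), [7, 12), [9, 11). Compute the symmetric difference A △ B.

A, merged: [-16, 0).
B, merged: [-20, -8), [-2, 4), [5, 14).
Only in the first: [-8, -2).
Only in the second: [-20, -16), [0, 4), [5, 14).
Together these are the periods covered by exactly one.

[-20, -16) ∪ [-8, -2) ∪ [0, 4) ∪ [5, 14)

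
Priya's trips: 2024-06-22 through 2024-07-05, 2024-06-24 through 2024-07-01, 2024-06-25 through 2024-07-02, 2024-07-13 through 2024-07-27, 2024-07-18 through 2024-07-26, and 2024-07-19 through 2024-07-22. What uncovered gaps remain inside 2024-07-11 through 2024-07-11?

2024-07-11 through 2024-07-11

After merging, the occupied span is 2024-06-22 through 2024-07-05, 2024-07-13 through 2024-07-27.
Gaps within 2024-07-11 through 2024-07-11: 2024-07-11 through 2024-07-11.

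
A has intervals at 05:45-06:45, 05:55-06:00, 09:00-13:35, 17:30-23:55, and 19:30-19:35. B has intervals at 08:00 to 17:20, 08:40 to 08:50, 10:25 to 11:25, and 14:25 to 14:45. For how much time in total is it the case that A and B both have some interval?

4 h 35 min

First set merges to 05:45-06:45, 09:00-13:35, 17:30-23:55.
Second set merges to 08:00-17:20.
A ∩ B = 09:00-13:35.
Total: 4 h 35 min.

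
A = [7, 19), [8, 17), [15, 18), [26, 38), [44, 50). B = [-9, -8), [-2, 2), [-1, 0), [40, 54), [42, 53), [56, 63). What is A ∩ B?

A, merged: [7, 19), [26, 38), [44, 50).
B, merged: [-9, -8), [-2, 2), [40, 54), [56, 63).
[7, 19): no overlap with the second set.
[26, 38): no overlap with the second set.
[44, 50) meets the second set on [44, 50).

[44, 50)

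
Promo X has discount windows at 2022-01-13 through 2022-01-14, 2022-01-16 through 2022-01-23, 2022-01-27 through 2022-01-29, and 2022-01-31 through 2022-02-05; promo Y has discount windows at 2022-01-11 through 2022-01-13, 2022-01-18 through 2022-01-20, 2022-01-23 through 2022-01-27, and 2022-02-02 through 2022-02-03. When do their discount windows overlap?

2022-01-13 through 2022-01-13, 2022-01-18 through 2022-01-20, 2022-01-23 through 2022-01-23, 2022-01-27 through 2022-01-27, 2022-02-02 through 2022-02-03

2022-01-13 through 2022-01-14 meets the second set on 2022-01-13 through 2022-01-13.
2022-01-16 through 2022-01-23 meets the second set on 2022-01-18 through 2022-01-20, 2022-01-23 through 2022-01-23.
2022-01-27 through 2022-01-29 meets the second set on 2022-01-27 through 2022-01-27.
2022-01-31 through 2022-02-05 meets the second set on 2022-02-02 through 2022-02-03.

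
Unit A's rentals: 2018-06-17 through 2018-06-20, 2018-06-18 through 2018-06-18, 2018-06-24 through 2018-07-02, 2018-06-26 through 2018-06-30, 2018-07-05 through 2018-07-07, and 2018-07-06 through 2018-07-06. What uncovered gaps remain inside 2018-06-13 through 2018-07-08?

2018-06-13 through 2018-06-16, 2018-06-21 through 2018-06-23, 2018-07-03 through 2018-07-04, 2018-07-08 through 2018-07-08

After merging, the occupied span is 2018-06-17 through 2018-06-20, 2018-06-24 through 2018-07-02, 2018-07-05 through 2018-07-07.
Uncovered inside 2018-06-13 through 2018-07-08: 2018-06-13 through 2018-06-16, 2018-06-21 through 2018-06-23, 2018-07-03 through 2018-07-04, 2018-07-08 through 2018-07-08.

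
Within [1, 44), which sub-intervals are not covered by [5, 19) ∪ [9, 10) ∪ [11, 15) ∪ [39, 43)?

Covered (merged): [5, 19), [39, 43).
Uncovered inside [1, 44): [1, 5), [19, 39), [43, 44).

[1, 5) ∪ [19, 39) ∪ [43, 44)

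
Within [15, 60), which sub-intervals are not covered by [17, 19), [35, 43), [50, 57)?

[15, 17) ∪ [19, 35) ∪ [43, 50) ∪ [57, 60)

Covered (merged): [17, 19), [35, 43), [50, 57).
Complement within [15, 60): [15, 17), [19, 35), [43, 50), [57, 60).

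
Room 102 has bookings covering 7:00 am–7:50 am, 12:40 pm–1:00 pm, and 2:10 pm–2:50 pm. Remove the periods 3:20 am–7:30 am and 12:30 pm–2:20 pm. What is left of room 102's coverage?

7:00 am–7:50 am \ B = 7:30 am–7:50 am.
12:40 pm–1:00 pm: entirely removed.
2:10 pm–2:50 pm \ B = 2:20 pm–2:50 pm.

7:30 am–7:50 am, 2:20 pm–2:50 pm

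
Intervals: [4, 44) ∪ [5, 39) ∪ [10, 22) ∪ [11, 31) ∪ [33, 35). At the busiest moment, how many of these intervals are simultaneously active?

Sweep endpoints in order; track running count of active intervals.
Peak of 4 reached at 11.

4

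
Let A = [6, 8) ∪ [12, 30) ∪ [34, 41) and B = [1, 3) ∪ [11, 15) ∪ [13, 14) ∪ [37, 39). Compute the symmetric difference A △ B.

Merge the second list: [1, 3), [11, 15), [37, 39).
Only in the first: [6, 8), [15, 30), [34, 37), [39, 41).
Only in the second: [1, 3), [11, 12).
Together these are the periods covered by exactly one.

[1, 3) ∪ [6, 8) ∪ [11, 12) ∪ [15, 30) ∪ [34, 37) ∪ [39, 41)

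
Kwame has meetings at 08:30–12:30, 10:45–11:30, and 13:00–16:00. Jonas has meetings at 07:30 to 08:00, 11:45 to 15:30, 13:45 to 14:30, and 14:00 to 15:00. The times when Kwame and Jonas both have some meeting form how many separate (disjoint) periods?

First set merges to 08:30–12:30, 13:00–16:00.
Second set merges to 07:30–08:00, 11:45–15:30.
A ∩ B = 11:45–12:30, 13:00–15:30.
That is 2 disjoint pieces.

2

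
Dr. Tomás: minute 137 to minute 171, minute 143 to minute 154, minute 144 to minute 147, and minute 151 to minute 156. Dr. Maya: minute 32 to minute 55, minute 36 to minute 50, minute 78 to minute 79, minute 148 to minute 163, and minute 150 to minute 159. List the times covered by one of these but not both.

A, merged: minute 137 to minute 171.
B, merged: minute 32 to minute 55, minute 78 to minute 79, minute 148 to minute 163.
A \ B = minute 137 to minute 148, minute 163 to minute 171.
B \ A = minute 32 to minute 55, minute 78 to minute 79.
Union of the two gives the symmetric difference.

minute 32 to minute 55, minute 78 to minute 79, minute 137 to minute 148, minute 163 to minute 171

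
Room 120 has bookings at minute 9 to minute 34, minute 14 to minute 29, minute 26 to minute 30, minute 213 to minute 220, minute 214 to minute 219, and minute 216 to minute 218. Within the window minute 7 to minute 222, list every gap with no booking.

After merging, the occupied span is minute 9 to minute 34, minute 213 to minute 220.
Gaps within minute 7 to minute 222: minute 7 to minute 9, minute 34 to minute 213, minute 220 to minute 222.

minute 7 to minute 9, minute 34 to minute 213, minute 220 to minute 222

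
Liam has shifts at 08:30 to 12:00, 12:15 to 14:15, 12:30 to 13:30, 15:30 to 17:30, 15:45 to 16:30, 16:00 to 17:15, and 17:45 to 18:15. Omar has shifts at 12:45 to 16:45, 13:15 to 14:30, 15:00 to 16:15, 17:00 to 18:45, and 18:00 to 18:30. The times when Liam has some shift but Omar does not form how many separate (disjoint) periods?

First set merges to 08:30-12:00, 12:15-14:15, 15:30-17:30, 17:45-18:15.
Second set merges to 12:45-16:45, 17:00-18:45.
A \ B = 08:30-12:00, 12:15-12:45, 16:45-17:00.
That is 3 disjoint pieces.

3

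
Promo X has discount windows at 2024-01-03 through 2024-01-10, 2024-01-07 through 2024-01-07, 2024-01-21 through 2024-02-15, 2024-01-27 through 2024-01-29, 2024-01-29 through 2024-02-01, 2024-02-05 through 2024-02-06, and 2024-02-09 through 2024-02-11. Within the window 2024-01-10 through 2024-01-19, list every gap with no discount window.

2024-01-11 through 2024-01-19

After merging, the occupied span is 2024-01-03 through 2024-01-10, 2024-01-21 through 2024-02-15.
Complement within 2024-01-10 through 2024-01-19: 2024-01-11 through 2024-01-19.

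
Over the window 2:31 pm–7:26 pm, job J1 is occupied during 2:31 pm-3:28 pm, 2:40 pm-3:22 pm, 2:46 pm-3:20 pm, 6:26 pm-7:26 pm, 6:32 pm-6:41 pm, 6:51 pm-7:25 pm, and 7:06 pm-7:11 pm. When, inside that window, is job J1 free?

3:28 pm–6:26 pm

The merged coverage is 2:31 pm–3:28 pm, 6:26 pm–7:26 pm.
Gaps within 2:31 pm–7:26 pm: 3:28 pm–6:26 pm.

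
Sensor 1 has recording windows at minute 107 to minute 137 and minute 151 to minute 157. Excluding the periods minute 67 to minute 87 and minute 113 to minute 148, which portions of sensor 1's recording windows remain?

minute 107 to minute 113, minute 151 to minute 157

minute 107 to minute 137 minus B → minute 107 to minute 113.
minute 151 to minute 157: no B overlap → unchanged.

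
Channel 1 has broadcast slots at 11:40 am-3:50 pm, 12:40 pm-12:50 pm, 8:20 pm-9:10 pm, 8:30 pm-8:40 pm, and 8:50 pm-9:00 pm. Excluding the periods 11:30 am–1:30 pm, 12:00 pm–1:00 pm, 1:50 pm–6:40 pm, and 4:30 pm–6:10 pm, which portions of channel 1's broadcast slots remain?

1:30 pm–1:50 pm, 8:20 pm–9:10 pm

First set merges to 11:40 am–3:50 pm, 8:20 pm–9:10 pm.
Second set merges to 11:30 am–1:30 pm, 1:50 pm–6:40 pm.
11:40 am–3:50 pm \ B = 1:30 pm–1:50 pm.
8:20 pm–9:10 pm: nothing removed.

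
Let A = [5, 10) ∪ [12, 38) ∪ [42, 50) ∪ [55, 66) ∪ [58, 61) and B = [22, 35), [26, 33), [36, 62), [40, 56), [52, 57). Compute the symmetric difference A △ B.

[5, 10) ∪ [12, 22) ∪ [35, 36) ∪ [38, 42) ∪ [50, 55) ∪ [62, 66)

Merge the first list: [5, 10), [12, 38), [42, 50), [55, 66).
Merge the second list: [22, 35), [36, 62).
Only in the first: [5, 10), [12, 22), [35, 36), [62, 66).
Only in the second: [38, 42), [50, 55).
Together these are the periods covered by exactly one.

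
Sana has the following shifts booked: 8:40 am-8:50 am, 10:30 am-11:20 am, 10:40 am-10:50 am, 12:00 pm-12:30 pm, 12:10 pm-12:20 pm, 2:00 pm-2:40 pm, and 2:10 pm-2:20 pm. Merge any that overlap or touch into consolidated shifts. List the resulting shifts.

8:40 am–8:50 am, 10:30 am–11:20 am, 12:00 pm–12:30 pm, 2:00 pm–2:40 pm

10:30 am–11:20 am is disjoint → start new block.
10:40 am–10:50 am overlaps/touches 10:30 am–11:20 am → extend to 10:30 am–11:20 am.
12:00 pm–12:30 pm is disjoint → start new block.
12:10 pm–12:20 pm overlaps/touches 12:00 pm–12:30 pm → extend to 12:00 pm–12:30 pm.
2:00 pm–2:40 pm is disjoint → start new block.
2:10 pm–2:20 pm overlaps/touches 2:00 pm–2:40 pm → extend to 2:00 pm–2:40 pm.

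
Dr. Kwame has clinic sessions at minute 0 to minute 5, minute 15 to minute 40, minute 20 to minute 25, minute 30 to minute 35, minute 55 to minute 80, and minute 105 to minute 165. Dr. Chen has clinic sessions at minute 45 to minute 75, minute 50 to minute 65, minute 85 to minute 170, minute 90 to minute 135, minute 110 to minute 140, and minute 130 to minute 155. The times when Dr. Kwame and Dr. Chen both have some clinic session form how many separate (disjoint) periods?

2

A, merged: minute 0 to minute 5, minute 15 to minute 40, minute 55 to minute 80, minute 105 to minute 165.
B, merged: minute 45 to minute 75, minute 85 to minute 170.
A ∩ B = minute 55 to minute 75, minute 105 to minute 165.
That is 2 disjoint pieces.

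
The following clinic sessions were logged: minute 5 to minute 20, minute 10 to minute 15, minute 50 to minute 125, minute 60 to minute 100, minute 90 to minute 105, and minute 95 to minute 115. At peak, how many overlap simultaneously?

Walk the sorted start/end points keeping a running depth.
The depth first hits 4 at minute 95.

4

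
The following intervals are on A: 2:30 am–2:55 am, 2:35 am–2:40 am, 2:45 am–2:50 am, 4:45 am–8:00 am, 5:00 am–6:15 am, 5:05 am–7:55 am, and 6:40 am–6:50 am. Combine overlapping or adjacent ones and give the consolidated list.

2:35 am–2:40 am overlaps/touches 2:30 am–2:55 am → extend to 2:30 am–2:55 am.
2:45 am–2:50 am overlaps/touches 2:30 am–2:55 am → extend to 2:30 am–2:55 am.
4:45 am–8:00 am is disjoint → start new block.
5:00 am–6:15 am overlaps/touches 4:45 am–8:00 am → extend to 4:45 am–8:00 am.
5:05 am–7:55 am overlaps/touches 4:45 am–8:00 am → extend to 4:45 am–8:00 am.
6:40 am–6:50 am overlaps/touches 4:45 am–8:00 am → extend to 4:45 am–8:00 am.

2:30 am–2:55 am, 4:45 am–8:00 am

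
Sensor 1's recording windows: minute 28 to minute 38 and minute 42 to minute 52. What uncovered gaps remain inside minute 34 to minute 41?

After merging, the occupied span is minute 28 to minute 38, minute 42 to minute 52.
Complement within minute 34 to minute 41: minute 38 to minute 41.

minute 38 to minute 41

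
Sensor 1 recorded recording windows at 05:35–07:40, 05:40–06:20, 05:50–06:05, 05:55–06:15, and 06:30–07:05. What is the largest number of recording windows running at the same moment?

At 05:55, 4 of the intervals are simultaneously active.
No point has more.

4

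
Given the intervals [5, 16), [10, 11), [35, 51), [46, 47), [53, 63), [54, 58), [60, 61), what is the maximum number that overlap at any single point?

2

Sweep endpoints in order; track running count of active intervals.
Peak of 2 reached at 10.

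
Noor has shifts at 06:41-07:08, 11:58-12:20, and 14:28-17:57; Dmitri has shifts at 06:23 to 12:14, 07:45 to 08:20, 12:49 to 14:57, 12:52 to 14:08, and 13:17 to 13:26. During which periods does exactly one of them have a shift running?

Second set merges to 06:23–12:14, 12:49–14:57.
Only in the first: 12:14–12:20, 14:57–17:57.
Only in the second: 06:23–06:41, 07:08–11:58, 12:49–14:28.
Together these are the periods covered by exactly one.

06:23–06:41, 07:08–11:58, 12:14–12:20, 12:49–14:28, 14:57–17:57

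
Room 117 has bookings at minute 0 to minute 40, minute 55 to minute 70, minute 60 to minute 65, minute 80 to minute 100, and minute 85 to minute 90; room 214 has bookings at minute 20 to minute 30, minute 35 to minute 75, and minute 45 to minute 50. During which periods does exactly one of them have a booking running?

minute 0 to minute 20, minute 30 to minute 35, minute 40 to minute 55, minute 70 to minute 75, minute 80 to minute 100

A, merged: minute 0 to minute 40, minute 55 to minute 70, minute 80 to minute 100.
B, merged: minute 20 to minute 30, minute 35 to minute 75.
Only in the first: minute 0 to minute 20, minute 30 to minute 35, minute 80 to minute 100.
Only in the second: minute 40 to minute 55, minute 70 to minute 75.
Together these are the periods covered by exactly one.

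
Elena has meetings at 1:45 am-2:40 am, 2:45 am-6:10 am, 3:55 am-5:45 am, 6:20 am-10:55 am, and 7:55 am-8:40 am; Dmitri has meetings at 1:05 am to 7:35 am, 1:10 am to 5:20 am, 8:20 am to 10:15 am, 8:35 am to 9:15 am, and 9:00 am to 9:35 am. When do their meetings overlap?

Merge the first list: 1:45 am–2:40 am, 2:45 am–6:10 am, 6:20 am–10:55 am.
Merge the second list: 1:05 am–7:35 am, 8:20 am–10:15 am.
1:45 am–2:40 am meets the second set on 1:45 am–2:40 am.
2:45 am–6:10 am meets the second set on 2:45 am–6:10 am.
6:20 am–10:55 am meets the second set on 6:20 am–7:35 am, 8:20 am–10:15 am.

1:45 am–2:40 am, 2:45 am–6:10 am, 6:20 am–7:35 am, 8:20 am–10:15 am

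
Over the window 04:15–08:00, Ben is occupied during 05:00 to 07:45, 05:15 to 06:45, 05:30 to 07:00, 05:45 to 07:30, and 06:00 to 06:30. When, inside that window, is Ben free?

04:15–05:00, 07:45–08:00

The merged coverage is 05:00–07:45.
Uncovered inside 04:15–08:00: 04:15–05:00, 07:45–08:00.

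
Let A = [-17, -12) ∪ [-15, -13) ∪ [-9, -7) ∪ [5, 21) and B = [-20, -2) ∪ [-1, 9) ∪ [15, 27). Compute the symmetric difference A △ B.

[-20, -17) ∪ [-12, -9) ∪ [-7, -2) ∪ [-1, 5) ∪ [9, 15) ∪ [21, 27)

First set merges to [-17, -12), [-9, -7), [5, 21).
Only in the first: [9, 15).
Only in the second: [-20, -17), [-12, -9), [-7, -2), [-1, 5), [21, 27).
Together these are the periods covered by exactly one.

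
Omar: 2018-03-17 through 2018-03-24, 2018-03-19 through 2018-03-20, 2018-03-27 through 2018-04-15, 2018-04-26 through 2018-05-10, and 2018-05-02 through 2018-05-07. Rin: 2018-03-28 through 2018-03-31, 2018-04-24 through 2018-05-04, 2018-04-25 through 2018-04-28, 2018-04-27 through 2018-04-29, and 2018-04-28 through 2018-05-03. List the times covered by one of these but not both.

Merge the first list: 2018-03-17 through 2018-03-24, 2018-03-27 through 2018-04-15, 2018-04-26 through 2018-05-10.
Merge the second list: 2018-03-28 through 2018-03-31, 2018-04-24 through 2018-05-04.
Only in the first: 2018-03-17 through 2018-03-24, 2018-03-27 through 2018-03-27, 2018-04-01 through 2018-04-15, 2018-05-05 through 2018-05-10.
Only in the second: 2018-04-24 through 2018-04-25.
Together these are the periods covered by exactly one.

2018-03-17 through 2018-03-24, 2018-03-27 through 2018-03-27, 2018-04-01 through 2018-04-15, 2018-04-24 through 2018-04-25, 2018-05-05 through 2018-05-10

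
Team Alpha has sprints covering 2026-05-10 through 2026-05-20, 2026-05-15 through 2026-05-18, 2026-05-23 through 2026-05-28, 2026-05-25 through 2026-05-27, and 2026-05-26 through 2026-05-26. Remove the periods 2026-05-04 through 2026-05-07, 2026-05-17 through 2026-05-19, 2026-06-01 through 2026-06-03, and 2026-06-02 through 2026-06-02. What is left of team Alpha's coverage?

2026-05-10 through 2026-05-16, 2026-05-20 through 2026-05-20, 2026-05-23 through 2026-05-28

Merge the first list: 2026-05-10 through 2026-05-20, 2026-05-23 through 2026-05-28.
Merge the second list: 2026-05-04 through 2026-05-07, 2026-05-17 through 2026-05-19, 2026-06-01 through 2026-06-03.
2026-05-10 through 2026-05-20 with B removed leaves 2026-05-10 through 2026-05-16, 2026-05-20 through 2026-05-20.
2026-05-23 through 2026-05-28 is untouched.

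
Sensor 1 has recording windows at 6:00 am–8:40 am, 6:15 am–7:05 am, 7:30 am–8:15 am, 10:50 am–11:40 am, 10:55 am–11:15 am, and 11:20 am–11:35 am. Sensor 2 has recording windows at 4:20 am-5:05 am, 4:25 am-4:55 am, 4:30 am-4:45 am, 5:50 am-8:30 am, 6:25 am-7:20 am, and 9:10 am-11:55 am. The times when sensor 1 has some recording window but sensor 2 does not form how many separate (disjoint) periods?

First set merges to 6:00 am-8:40 am, 10:50 am-11:40 am.
Second set merges to 4:20 am-5:05 am, 5:50 am-8:30 am, 9:10 am-11:55 am.
A \ B = 8:30 am-8:40 am.
That is 1 disjoint piece.

1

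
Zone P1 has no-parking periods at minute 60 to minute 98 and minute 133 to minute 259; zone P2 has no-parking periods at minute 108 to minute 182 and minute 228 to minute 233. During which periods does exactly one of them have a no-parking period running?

A \ B = minute 60 to minute 98, minute 182 to minute 228, minute 233 to minute 259.
B \ A = minute 108 to minute 133.
Union of the two gives the symmetric difference.

minute 60 to minute 98, minute 108 to minute 133, minute 182 to minute 228, minute 233 to minute 259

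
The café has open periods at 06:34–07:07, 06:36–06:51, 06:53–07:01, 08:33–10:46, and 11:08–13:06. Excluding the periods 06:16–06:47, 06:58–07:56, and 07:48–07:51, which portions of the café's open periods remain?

A, merged: 06:34-07:07, 08:33-10:46, 11:08-13:06.
B, merged: 06:16-06:47, 06:58-07:56.
06:34-07:07 with B removed leaves 06:47-06:58.
08:33-10:46 is untouched.
11:08-13:06 is untouched.

06:47-06:58, 08:33-10:46, 11:08-13:06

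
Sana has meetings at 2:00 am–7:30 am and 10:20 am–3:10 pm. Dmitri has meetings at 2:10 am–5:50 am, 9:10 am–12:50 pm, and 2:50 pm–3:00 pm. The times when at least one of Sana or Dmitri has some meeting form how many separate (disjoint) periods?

2

A ∪ B = 2:00 am-7:30 am, 9:10 am-3:10 pm.
That is 2 disjoint pieces.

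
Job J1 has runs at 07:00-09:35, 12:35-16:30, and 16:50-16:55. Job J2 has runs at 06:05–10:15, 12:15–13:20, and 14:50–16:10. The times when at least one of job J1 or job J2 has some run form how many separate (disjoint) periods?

A ∪ B = 06:05–10:15, 12:15–16:30, 16:50–16:55.
That is 3 disjoint pieces.

3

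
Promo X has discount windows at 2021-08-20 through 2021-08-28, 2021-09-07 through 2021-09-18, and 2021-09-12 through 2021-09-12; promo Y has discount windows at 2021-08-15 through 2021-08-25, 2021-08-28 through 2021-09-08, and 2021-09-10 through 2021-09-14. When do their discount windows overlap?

2021-08-20 through 2021-08-25, 2021-08-28 through 2021-08-28, 2021-09-07 through 2021-09-08, 2021-09-10 through 2021-09-14

Merge the first list: 2021-08-20 through 2021-08-28, 2021-09-07 through 2021-09-18.
2021-08-20 through 2021-08-28 ∩ B → 2021-08-20 through 2021-08-25, 2021-08-28 through 2021-08-28.
2021-09-07 through 2021-09-18 ∩ B → 2021-09-07 through 2021-09-08, 2021-09-10 through 2021-09-14.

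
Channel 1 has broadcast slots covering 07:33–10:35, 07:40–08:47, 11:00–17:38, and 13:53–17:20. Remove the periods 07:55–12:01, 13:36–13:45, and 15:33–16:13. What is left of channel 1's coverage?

07:33-07:55, 12:01-13:36, 13:45-15:33, 16:13-17:38

A, merged: 07:33-10:35, 11:00-17:38.
07:33-10:35 \ B = 07:33-07:55.
11:00-17:38 \ B = 12:01-13:36, 13:45-15:33, 16:13-17:38.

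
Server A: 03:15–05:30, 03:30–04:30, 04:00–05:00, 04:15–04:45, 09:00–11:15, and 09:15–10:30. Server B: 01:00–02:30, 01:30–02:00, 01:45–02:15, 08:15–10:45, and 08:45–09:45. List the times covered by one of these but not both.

A, merged: 03:15-05:30, 09:00-11:15.
B, merged: 01:00-02:30, 08:15-10:45.
A but not B: 03:15-05:30, 10:45-11:15.
B but not A: 01:00-02:30, 08:15-09:00.
Combining gives A △ B.

01:00-02:30, 03:15-05:30, 08:15-09:00, 10:45-11:15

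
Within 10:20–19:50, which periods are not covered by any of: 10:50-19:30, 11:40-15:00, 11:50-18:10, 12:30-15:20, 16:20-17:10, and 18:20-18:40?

Covered (merged): 10:50–19:30.
Uncovered inside 10:20–19:50: 10:20–10:50, 19:30–19:50.

10:20–10:50, 19:30–19:50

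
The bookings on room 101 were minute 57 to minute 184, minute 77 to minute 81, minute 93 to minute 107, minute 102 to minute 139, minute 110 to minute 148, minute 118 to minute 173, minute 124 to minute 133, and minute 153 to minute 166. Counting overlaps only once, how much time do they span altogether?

127 minutes

Merged: minute 57 to minute 184.
Length: 127 minutes.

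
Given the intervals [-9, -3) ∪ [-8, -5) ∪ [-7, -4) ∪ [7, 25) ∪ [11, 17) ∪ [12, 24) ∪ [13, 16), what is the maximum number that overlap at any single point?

4

Walk the sorted start/end points keeping a running depth.
The depth first hits 4 at 13.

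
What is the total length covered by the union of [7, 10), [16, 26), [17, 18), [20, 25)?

Merged: [7, 10), [16, 26).
Lengths: 3 + 10 = 13.

13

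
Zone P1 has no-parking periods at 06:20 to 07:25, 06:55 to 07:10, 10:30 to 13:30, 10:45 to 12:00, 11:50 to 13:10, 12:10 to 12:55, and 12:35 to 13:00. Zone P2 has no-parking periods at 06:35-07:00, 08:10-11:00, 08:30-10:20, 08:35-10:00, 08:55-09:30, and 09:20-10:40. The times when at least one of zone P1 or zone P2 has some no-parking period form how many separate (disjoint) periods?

A, merged: 06:20-07:25, 10:30-13:30.
B, merged: 06:35-07:00, 08:10-11:00.
A ∪ B = 06:20-07:25, 08:10-13:30.
That is 2 disjoint pieces.

2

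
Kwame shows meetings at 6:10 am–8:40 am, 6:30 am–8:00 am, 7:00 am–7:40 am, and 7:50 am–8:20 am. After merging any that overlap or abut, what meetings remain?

6:10 am–8:40 am

6:30 am–8:00 am overlaps/touches 6:10 am–8:40 am → extend to 6:10 am–8:40 am.
7:00 am–7:40 am overlaps/touches 6:10 am–8:40 am → extend to 6:10 am–8:40 am.
7:50 am–8:20 am overlaps/touches 6:10 am–8:40 am → extend to 6:10 am–8:40 am.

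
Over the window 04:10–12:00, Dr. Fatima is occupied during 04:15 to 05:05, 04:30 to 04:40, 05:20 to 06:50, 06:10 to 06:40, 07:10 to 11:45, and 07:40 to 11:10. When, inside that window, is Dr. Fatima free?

04:10–04:15, 05:05–05:20, 06:50–07:10, 11:45–12:00

Covered (merged): 04:15–05:05, 05:20–06:50, 07:10–11:45.
Uncovered inside 04:10–12:00: 04:10–04:15, 05:05–05:20, 06:50–07:10, 11:45–12:00.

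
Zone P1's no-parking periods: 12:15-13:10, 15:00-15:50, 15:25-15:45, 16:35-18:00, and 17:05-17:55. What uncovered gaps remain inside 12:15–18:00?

Covered (merged): 12:15–13:10, 15:00–15:50, 16:35–18:00.
Complement within 12:15–18:00: 13:10–15:00, 15:50–16:35.

13:10–15:00, 15:50–16:35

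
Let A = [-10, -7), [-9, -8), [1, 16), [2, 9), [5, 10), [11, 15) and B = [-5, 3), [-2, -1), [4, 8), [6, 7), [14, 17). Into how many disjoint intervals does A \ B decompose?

3

Merge the first list: [-10, -7), [1, 16).
Merge the second list: [-5, 3), [4, 8), [14, 17).
A \ B = [-10, -7), [3, 4), [8, 14).
That is 3 disjoint pieces.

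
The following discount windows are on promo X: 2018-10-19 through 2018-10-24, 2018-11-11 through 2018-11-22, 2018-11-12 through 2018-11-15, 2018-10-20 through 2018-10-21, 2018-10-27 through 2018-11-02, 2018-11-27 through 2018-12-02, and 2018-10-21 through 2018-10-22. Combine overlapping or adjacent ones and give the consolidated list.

2018-10-19 through 2018-10-24, 2018-10-27 through 2018-11-02, 2018-11-11 through 2018-11-22, 2018-11-27 through 2018-12-02

Sort by start: 2018-10-19 through 2018-10-24, 2018-10-20 through 2018-10-21, 2018-10-21 through 2018-10-22, 2018-10-27 through 2018-11-02, 2018-11-11 through 2018-11-22, 2018-11-12 through 2018-11-15, 2018-11-27 through 2018-12-02.
2018-10-20 through 2018-10-21 overlaps/touches 2018-10-19 through 2018-10-24 → extend to 2018-10-19 through 2018-10-24.
2018-10-21 through 2018-10-22 overlaps/touches 2018-10-19 through 2018-10-24 → extend to 2018-10-19 through 2018-10-24.
2018-10-27 through 2018-11-02 is disjoint → start new block.
2018-11-11 through 2018-11-22 is disjoint → start new block.
2018-11-12 through 2018-11-15 overlaps/touches 2018-11-11 through 2018-11-22 → extend to 2018-11-11 through 2018-11-22.
2018-11-27 through 2018-12-02 is disjoint → start new block.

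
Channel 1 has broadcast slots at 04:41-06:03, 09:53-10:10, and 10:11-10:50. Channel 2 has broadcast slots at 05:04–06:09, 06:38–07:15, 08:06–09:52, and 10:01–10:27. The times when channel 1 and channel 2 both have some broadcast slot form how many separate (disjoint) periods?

3

A ∩ B = 05:04–06:03, 10:01–10:10, 10:11–10:27.
That is 3 disjoint pieces.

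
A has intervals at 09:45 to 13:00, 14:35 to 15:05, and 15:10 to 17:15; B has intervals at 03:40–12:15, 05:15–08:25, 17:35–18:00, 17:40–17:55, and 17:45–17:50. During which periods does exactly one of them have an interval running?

03:40–09:45, 12:15–13:00, 14:35–15:05, 15:10–17:15, 17:35–18:00

B, merged: 03:40–12:15, 17:35–18:00.
A \ B = 12:15–13:00, 14:35–15:05, 15:10–17:15.
B \ A = 03:40–09:45, 17:35–18:00.
Union of the two gives the symmetric difference.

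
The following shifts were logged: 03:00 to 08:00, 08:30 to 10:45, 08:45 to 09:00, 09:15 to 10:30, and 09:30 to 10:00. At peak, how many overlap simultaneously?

Walk the sorted start/end points keeping a running depth.
The depth first hits 3 at 09:30.

3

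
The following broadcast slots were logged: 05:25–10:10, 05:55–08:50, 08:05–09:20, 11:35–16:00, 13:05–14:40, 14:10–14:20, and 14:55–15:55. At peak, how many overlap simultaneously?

Sweep endpoints in order; track running count of active intervals.
Peak of 3 reached at 08:05.

3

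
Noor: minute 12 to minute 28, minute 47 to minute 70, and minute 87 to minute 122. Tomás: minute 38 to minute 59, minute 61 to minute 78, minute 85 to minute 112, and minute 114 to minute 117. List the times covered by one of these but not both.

A \ B = minute 12 to minute 28, minute 59 to minute 61, minute 112 to minute 114, minute 117 to minute 122.
B \ A = minute 38 to minute 47, minute 70 to minute 78, minute 85 to minute 87.
Union of the two gives the symmetric difference.

minute 12 to minute 28, minute 38 to minute 47, minute 59 to minute 61, minute 70 to minute 78, minute 85 to minute 87, minute 112 to minute 114, minute 117 to minute 122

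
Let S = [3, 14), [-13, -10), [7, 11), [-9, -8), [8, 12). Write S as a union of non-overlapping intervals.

[-13, -10) ∪ [-9, -8) ∪ [3, 14)

Sort by start: [-13, -10), [-9, -8), [3, 14), [7, 11), [8, 12).
[-9, -8) is disjoint → start new block.
[3, 14) is disjoint → start new block.
[7, 11) overlaps/touches [3, 14) → extend to [3, 14).
[8, 12) overlaps/touches [3, 14) → extend to [3, 14).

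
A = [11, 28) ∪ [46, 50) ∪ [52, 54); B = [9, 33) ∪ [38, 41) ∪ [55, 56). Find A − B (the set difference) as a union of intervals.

[11, 28) lies entirely inside B → drops out.
[46, 50) is untouched.
[52, 54) is untouched.

[46, 50) ∪ [52, 54)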